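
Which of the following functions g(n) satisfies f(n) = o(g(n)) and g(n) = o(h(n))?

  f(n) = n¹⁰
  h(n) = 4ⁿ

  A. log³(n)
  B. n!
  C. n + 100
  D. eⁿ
D

We need g(n) with n¹⁰ = o(g(n)) and g(n) = o(4ⁿ), i.e. O(n¹⁰) ≺ g ≺ O(4ⁿ).
Check each option:
  A. log³(n) — O(log³ n) does not grow strictly faster than f(n)
  B. n! — O(n!) does not grow strictly slower than h(n)
  C. n + 100 — O(n) does not grow strictly faster than f(n)
  D. eⁿ — O(eⁿ) is strictly between O(n¹⁰) and O(4ⁿ) ✓

Only option D (eⁿ) lies strictly between.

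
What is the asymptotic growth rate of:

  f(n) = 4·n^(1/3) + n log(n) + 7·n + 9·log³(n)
Θ(n log n)

Order the terms by growth rate: 9·log³(n) ≺ 4·n^(1/3) ≺ 7·n ≺ n log(n).
The fastest-growing term n log(n) dominates as n → ∞; dropping its constant factor gives Θ(n log n).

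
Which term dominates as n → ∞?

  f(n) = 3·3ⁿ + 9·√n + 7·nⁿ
7·nⁿ

Looking at each term:
  - 3·3ⁿ is O(3ⁿ)
  - 9·√n is O(√n)
  - 7·nⁿ is O(nⁿ)

The term 7·nⁿ (O(nⁿ)) grows fastest and dominates all others.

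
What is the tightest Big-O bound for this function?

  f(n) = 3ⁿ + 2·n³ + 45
O(3ⁿ)

The dominant term in 3ⁿ + 2·n³ + 45 is 3ⁿ, which is Θ(3ⁿ).
Lower-order terms (2·n³, 45) are asymptotically negligible.
Constants are absorbed, so the tightest bound is O(3ⁿ).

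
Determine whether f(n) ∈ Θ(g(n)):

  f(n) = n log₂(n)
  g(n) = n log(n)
True

f(n) = n log₂(n) and g(n) = n log(n) are both O(n log n).
Since they have the same asymptotic growth rate, f(n) = Θ(g(n)) is true.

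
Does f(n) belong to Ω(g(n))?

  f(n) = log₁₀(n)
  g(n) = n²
False

f(n) = log₁₀(n) is O(log n), and g(n) = n² is O(n²).
Since O(log n) grows slower than O(n²), f(n) = Ω(g(n)) is false.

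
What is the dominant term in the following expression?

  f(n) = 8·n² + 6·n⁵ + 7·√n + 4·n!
4·n!

Looking at each term:
  - 8·n² is O(n²)
  - 6·n⁵ is O(n⁵)
  - 7·√n is O(√n)
  - 4·n! is O(n!)

The term 4·n! (O(n!)) grows fastest and dominates all others.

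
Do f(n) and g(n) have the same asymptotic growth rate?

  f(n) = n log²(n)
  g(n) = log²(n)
False

f(n) = n log²(n) is O(n log² n), and g(n) = log²(n) is O(log² n).
Since they have different growth rates, f(n) = Θ(g(n)) is false.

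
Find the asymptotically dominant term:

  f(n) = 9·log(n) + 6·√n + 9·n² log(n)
9·n² log(n)

Looking at each term:
  - 9·log(n) is O(log n)
  - 6·√n is O(√n)
  - 9·n² log(n) is O(n² log n)

The term 9·n² log(n) (O(n² log n)) grows fastest and dominates all others.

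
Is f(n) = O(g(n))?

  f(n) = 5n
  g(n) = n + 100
True

f(n) = 5n and g(n) = n + 100 are both O(n).
Big-O permits equal growth rates (f ≤ c·g for some c), so f(n) = O(g(n)) is true.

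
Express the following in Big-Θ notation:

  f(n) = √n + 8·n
Θ(n)

Order the terms by growth rate: √n ≺ 8·n.
The fastest-growing term 8·n dominates as n → ∞; dropping its constant factor gives Θ(n).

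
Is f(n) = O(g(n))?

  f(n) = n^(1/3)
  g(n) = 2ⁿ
True

f(n) = n^(1/3) is O(n^(1/3)), and g(n) = 2ⁿ is O(2ⁿ).
Since O(n^(1/3)) ⊆ O(2ⁿ) (f grows no faster than g), f(n) = O(g(n)) is true.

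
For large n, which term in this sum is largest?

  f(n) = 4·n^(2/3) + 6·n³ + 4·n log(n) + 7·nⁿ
7·nⁿ

Looking at each term:
  - 4·n^(2/3) is O(n^(2/3))
  - 6·n³ is O(n³)
  - 4·n log(n) is O(n log n)
  - 7·nⁿ is O(nⁿ)

The term 7·nⁿ (O(nⁿ)) grows fastest and dominates all others.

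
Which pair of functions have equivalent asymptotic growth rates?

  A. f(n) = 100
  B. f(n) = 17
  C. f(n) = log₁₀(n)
A and B

Examining each function:
  A. 100 is O(1)
  B. 17 is O(1)
  C. log₁₀(n) is O(log n)

Functions A and B both have the same complexity class.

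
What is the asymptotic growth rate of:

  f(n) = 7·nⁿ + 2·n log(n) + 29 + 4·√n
Θ(nⁿ)

Order the terms by growth rate: 29 ≺ 4·√n ≺ 2·n log(n) ≺ 7·nⁿ.
The fastest-growing term 7·nⁿ dominates as n → ∞; dropping its constant factor gives Θ(nⁿ).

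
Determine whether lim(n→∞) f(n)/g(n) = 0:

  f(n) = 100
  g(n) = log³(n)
True

f(n) = 100 is O(1), and g(n) = log³(n) is O(log³ n).
Since O(1) grows strictly slower than O(log³ n), f(n) = o(g(n)) is true.
This means lim(n→∞) f(n)/g(n) = 0.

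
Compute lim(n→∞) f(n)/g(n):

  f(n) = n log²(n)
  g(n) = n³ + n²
0

Since n log²(n) (O(n log² n)) grows slower than n³ + n² (O(n³)),
the ratio f(n)/g(n) → 0 as n → ∞.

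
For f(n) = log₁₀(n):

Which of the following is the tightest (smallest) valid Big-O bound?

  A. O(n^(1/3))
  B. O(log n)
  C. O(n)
B

f(n) = log₁₀(n) is O(log n).
All listed options are valid Big-O bounds (upper bounds),
but O(log n) is the tightest (smallest valid bound).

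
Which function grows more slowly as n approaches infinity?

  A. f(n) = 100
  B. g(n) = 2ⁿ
A

f(n) = 100 is O(1), while g(n) = 2ⁿ is O(2ⁿ).
Since O(1) grows slower than O(2ⁿ), f(n) is dominated.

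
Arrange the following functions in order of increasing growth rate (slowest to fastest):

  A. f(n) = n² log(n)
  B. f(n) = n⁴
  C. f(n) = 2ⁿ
A < B < C

Comparing growth rates:
A = n² log(n) is O(n² log n)
B = n⁴ is O(n⁴)
C = 2ⁿ is O(2ⁿ)

Therefore, the order from slowest to fastest is: A < B < C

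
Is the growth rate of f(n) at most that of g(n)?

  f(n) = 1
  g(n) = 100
True

f(n) = 1 and g(n) = 100 are both O(1).
Big-O permits equal growth rates (f ≤ c·g for some c), so f(n) = O(g(n)) is true.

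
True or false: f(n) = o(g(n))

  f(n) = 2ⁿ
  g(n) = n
False

f(n) = 2ⁿ is O(2ⁿ), and g(n) = n is O(n).
Since O(2ⁿ) grows faster than or equal to O(n), f(n) = o(g(n)) is false.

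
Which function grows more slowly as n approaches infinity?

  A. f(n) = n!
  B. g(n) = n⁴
B

f(n) = n! is O(n!), while g(n) = n⁴ is O(n⁴).
Since O(n⁴) grows slower than O(n!), g(n) is dominated.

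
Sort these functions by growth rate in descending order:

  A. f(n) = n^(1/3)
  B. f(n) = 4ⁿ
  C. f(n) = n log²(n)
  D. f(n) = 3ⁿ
B > D > C > A

Comparing growth rates:
B = 4ⁿ is O(4ⁿ)
D = 3ⁿ is O(3ⁿ)
C = n log²(n) is O(n log² n)
A = n^(1/3) is O(n^(1/3))

Therefore, the order from fastest to slowest is: B > D > C > A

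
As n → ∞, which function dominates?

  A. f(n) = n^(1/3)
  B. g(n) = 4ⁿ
B

f(n) = n^(1/3) is O(n^(1/3)), while g(n) = 4ⁿ is O(4ⁿ).
Since O(4ⁿ) grows faster than O(n^(1/3)), g(n) dominates.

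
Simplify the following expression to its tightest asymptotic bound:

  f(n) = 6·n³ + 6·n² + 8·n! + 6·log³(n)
Θ(n!)

Order the terms by growth rate: 6·log³(n) ≺ 6·n² ≺ 6·n³ ≺ 8·n!.
The fastest-growing term 8·n! dominates as n → ∞; dropping its constant factor gives Θ(n!).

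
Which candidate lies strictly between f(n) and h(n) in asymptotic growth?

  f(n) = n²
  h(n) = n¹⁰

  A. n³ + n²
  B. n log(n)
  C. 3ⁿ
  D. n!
A

We need g(n) with n² = o(g(n)) and g(n) = o(n¹⁰), i.e. O(n²) ≺ g ≺ O(n¹⁰).
Check each option:
  A. n³ + n² — O(n³) is strictly between O(n²) and O(n¹⁰) ✓
  B. n log(n) — O(n log n) does not grow strictly faster than f(n)
  C. 3ⁿ — O(3ⁿ) does not grow strictly slower than h(n)
  D. n! — O(n!) does not grow strictly slower than h(n)

Only option A (n³ + n²) lies strictly between.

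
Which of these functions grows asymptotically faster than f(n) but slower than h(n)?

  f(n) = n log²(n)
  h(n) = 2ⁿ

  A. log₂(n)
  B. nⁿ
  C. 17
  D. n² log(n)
D

We need g(n) with n log²(n) = o(g(n)) and g(n) = o(2ⁿ), i.e. O(n log² n) ≺ g ≺ O(2ⁿ).
Check each option:
  A. log₂(n) — O(log n) does not grow strictly faster than f(n)
  B. nⁿ — O(nⁿ) does not grow strictly slower than h(n)
  C. 17 — O(1) does not grow strictly faster than f(n)
  D. n² log(n) — O(n² log n) is strictly between O(n log² n) and O(2ⁿ) ✓

Only option D (n² log(n)) lies strictly between.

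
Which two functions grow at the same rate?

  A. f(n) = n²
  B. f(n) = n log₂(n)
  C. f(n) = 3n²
A and C

Examining each function:
  A. n² is O(n²)
  B. n log₂(n) is O(n log n)
  C. 3n² is O(n²)

Functions A and C both have the same complexity class.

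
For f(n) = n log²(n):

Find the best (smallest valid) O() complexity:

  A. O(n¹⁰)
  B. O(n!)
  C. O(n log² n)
C

f(n) = n log²(n) is O(n log² n).
All listed options are valid Big-O bounds (upper bounds),
but O(n log² n) is the tightest (smallest valid bound).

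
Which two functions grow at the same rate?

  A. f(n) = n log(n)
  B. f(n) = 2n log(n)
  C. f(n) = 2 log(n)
A and B

Examining each function:
  A. n log(n) is O(n log n)
  B. 2n log(n) is O(n log n)
  C. 2 log(n) is O(log n)

Functions A and B both have the same complexity class.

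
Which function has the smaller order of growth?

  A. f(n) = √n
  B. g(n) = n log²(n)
A

f(n) = √n is O(√n), while g(n) = n log²(n) is O(n log² n).
Since O(√n) grows slower than O(n log² n), f(n) is dominated.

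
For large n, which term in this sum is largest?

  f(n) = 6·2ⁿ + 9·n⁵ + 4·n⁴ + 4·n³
6·2ⁿ

Looking at each term:
  - 6·2ⁿ is O(2ⁿ)
  - 9·n⁵ is O(n⁵)
  - 4·n⁴ is O(n⁴)
  - 4·n³ is O(n³)

The term 6·2ⁿ (O(2ⁿ)) grows fastest and dominates all others.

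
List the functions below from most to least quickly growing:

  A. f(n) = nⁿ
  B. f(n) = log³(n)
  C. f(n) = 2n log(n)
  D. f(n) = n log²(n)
A > D > C > B

Comparing growth rates:
A = nⁿ is O(nⁿ)
D = n log²(n) is O(n log² n)
C = 2n log(n) is O(n log n)
B = log³(n) is O(log³ n)

Therefore, the order from fastest to slowest is: A > D > C > B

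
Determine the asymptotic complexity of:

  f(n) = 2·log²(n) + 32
O(log² n)

The dominant term in 2·log²(n) + 32 is 2·log²(n), which is Θ(log² n).
Lower-order terms (32) are asymptotically negligible.
Constants are absorbed, so the tightest bound is O(log² n).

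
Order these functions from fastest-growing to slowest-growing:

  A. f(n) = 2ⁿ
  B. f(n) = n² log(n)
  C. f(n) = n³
A > C > B

Comparing growth rates:
A = 2ⁿ is O(2ⁿ)
C = n³ is O(n³)
B = n² log(n) is O(n² log n)

Therefore, the order from fastest to slowest is: A > C > B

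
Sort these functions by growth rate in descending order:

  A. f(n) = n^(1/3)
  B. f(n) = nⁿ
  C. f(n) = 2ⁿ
B > C > A

Comparing growth rates:
B = nⁿ is O(nⁿ)
C = 2ⁿ is O(2ⁿ)
A = n^(1/3) is O(n^(1/3))

Therefore, the order from fastest to slowest is: B > C > A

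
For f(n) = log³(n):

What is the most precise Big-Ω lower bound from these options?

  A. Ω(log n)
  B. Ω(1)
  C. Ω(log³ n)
C

f(n) = log³(n) is Ω(log³ n).
All listed options are valid Big-Ω bounds (lower bounds),
but Ω(log³ n) is the tightest (largest valid bound).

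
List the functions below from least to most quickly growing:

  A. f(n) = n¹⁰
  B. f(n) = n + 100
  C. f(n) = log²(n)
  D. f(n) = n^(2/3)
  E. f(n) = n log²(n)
C < D < B < E < A

Comparing growth rates:
C = log²(n) is O(log² n)
D = n^(2/3) is O(n^(2/3))
B = n + 100 is O(n)
E = n log²(n) is O(n log² n)
A = n¹⁰ is O(n¹⁰)

Therefore, the order from slowest to fastest is: C < D < B < E < A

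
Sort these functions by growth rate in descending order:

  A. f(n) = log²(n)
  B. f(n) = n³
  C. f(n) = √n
B > C > A

Comparing growth rates:
B = n³ is O(n³)
C = √n is O(√n)
A = log²(n) is O(log² n)

Therefore, the order from fastest to slowest is: B > C > A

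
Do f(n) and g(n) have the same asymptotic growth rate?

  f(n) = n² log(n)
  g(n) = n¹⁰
False

f(n) = n² log(n) is O(n² log n), and g(n) = n¹⁰ is O(n¹⁰).
Since they have different growth rates, f(n) = Θ(g(n)) is false.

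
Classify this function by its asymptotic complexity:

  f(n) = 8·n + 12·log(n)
O(n)

The dominant term in 8·n + 12·log(n) is 8·n, which is Θ(n).
Lower-order terms (12·log(n)) are asymptotically negligible.
Constants are absorbed, so the tightest bound is O(n).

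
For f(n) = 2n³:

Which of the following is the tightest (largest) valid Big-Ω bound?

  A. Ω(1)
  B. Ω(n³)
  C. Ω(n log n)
B

f(n) = 2n³ is Ω(n³).
All listed options are valid Big-Ω bounds (lower bounds),
but Ω(n³) is the tightest (largest valid bound).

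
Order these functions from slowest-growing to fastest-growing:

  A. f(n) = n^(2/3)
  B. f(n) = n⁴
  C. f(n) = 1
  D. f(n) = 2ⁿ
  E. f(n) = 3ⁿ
C < A < B < D < E

Comparing growth rates:
C = 1 is O(1)
A = n^(2/3) is O(n^(2/3))
B = n⁴ is O(n⁴)
D = 2ⁿ is O(2ⁿ)
E = 3ⁿ is O(3ⁿ)

Therefore, the order from slowest to fastest is: C < A < B < D < E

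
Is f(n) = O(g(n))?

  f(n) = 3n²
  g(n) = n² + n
True

f(n) = 3n² and g(n) = n² + n are both O(n²).
Big-O permits equal growth rates (f ≤ c·g for some c), so f(n) = O(g(n)) is true.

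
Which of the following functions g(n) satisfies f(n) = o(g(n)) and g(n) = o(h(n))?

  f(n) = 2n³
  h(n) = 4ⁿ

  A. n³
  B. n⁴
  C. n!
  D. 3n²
B

We need g(n) with 2n³ = o(g(n)) and g(n) = o(4ⁿ), i.e. O(n³) ≺ g ≺ O(4ⁿ).
Check each option:
  A. n³ — O(n³) does not grow strictly faster than f(n)
  B. n⁴ — O(n⁴) is strictly between O(n³) and O(4ⁿ) ✓
  C. n! — O(n!) does not grow strictly slower than h(n)
  D. 3n² — O(n²) does not grow strictly faster than f(n)

Only option B (n⁴) lies strictly between.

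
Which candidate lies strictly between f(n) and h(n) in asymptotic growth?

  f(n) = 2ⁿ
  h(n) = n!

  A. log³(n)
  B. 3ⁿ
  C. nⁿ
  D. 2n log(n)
B

We need g(n) with 2ⁿ = o(g(n)) and g(n) = o(n!), i.e. O(2ⁿ) ≺ g ≺ O(n!).
Check each option:
  A. log³(n) — O(log³ n) does not grow strictly faster than f(n)
  B. 3ⁿ — O(3ⁿ) is strictly between O(2ⁿ) and O(n!) ✓
  C. nⁿ — O(nⁿ) does not grow strictly slower than h(n)
  D. 2n log(n) — O(n log n) does not grow strictly faster than f(n)

Only option B (3ⁿ) lies strictly between.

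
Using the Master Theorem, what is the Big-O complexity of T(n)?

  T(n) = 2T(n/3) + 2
Θ(n^log₃(2))

Master Theorem: a = 2, b = 3, f(n) = 2.
Compute the critical exponent d = log₃(2) = 0.631.
Compare f(n) = Θ(1) against n^d:
  k = 0 < d = 0.631, so f(n) = O(n^(d-ε)) — Case 1.
  The recursion cost dominates: T(n) = Θ(n^d) = Θ(n^log₃(2)).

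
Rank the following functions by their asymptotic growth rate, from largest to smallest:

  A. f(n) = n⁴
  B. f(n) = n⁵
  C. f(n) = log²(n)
B > A > C

Comparing growth rates:
B = n⁵ is O(n⁵)
A = n⁴ is O(n⁴)
C = log²(n) is O(log² n)

Therefore, the order from fastest to slowest is: B > A > C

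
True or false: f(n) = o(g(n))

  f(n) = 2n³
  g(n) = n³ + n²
False

f(n) = 2n³ is O(n³), and g(n) = n³ + n² is O(n³).
Since they have the same growth rate, f(n) = o(g(n)) is false.
(f = o(g) requires f to grow strictly slower, not equal.)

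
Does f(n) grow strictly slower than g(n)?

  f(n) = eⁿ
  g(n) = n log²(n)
False

f(n) = eⁿ is O(eⁿ), and g(n) = n log²(n) is O(n log² n).
Since O(eⁿ) grows faster than or equal to O(n log² n), f(n) = o(g(n)) is false.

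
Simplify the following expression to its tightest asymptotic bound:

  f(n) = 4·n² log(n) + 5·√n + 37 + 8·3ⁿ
Θ(3ⁿ)

Order the terms by growth rate: 37 ≺ 5·√n ≺ 4·n² log(n) ≺ 8·3ⁿ.
The fastest-growing term 8·3ⁿ dominates as n → ∞; dropping its constant factor gives Θ(3ⁿ).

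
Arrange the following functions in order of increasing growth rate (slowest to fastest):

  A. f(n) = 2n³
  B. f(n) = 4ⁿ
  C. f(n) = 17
C < A < B

Comparing growth rates:
C = 17 is O(1)
A = 2n³ is O(n³)
B = 4ⁿ is O(4ⁿ)

Therefore, the order from slowest to fastest is: C < A < B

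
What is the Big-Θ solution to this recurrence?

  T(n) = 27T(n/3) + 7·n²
Θ(n³)

Master Theorem: a = 27, b = 3, f(n) = 7·n².
Compute the critical exponent d = log₃(27) = 3.
Compare f(n) = Θ(n²) against n^d:
  k = 2 < d = 3, so f(n) = O(n^(d-ε)) — Case 1.
  The recursion cost dominates: T(n) = Θ(n^d) = Θ(n³).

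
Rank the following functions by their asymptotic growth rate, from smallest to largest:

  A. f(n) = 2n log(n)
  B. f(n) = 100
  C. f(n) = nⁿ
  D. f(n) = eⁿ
B < A < D < C

Comparing growth rates:
B = 100 is O(1)
A = 2n log(n) is O(n log n)
D = eⁿ is O(eⁿ)
C = nⁿ is O(nⁿ)

Therefore, the order from slowest to fastest is: B < A < D < C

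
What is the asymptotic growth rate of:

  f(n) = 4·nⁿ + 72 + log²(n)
Θ(nⁿ)

Order the terms by growth rate: 72 ≺ log²(n) ≺ 4·nⁿ.
The fastest-growing term 4·nⁿ dominates as n → ∞; dropping its constant factor gives Θ(nⁿ).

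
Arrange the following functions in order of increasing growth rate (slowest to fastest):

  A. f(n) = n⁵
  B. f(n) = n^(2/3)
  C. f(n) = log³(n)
C < B < A

Comparing growth rates:
C = log³(n) is O(log³ n)
B = n^(2/3) is O(n^(2/3))
A = n⁵ is O(n⁵)

Therefore, the order from slowest to fastest is: C < B < A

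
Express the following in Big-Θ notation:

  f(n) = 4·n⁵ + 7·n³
Θ(n⁵)

Order the terms by growth rate: 7·n³ ≺ 4·n⁵.
The fastest-growing term 4·n⁵ dominates as n → ∞; dropping its constant factor gives Θ(n⁵).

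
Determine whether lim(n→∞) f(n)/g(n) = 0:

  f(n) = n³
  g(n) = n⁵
True

f(n) = n³ is O(n³), and g(n) = n⁵ is O(n⁵).
Since O(n³) grows strictly slower than O(n⁵), f(n) = o(g(n)) is true.
This means lim(n→∞) f(n)/g(n) = 0.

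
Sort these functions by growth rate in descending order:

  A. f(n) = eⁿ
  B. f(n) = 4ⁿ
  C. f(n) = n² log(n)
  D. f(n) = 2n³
B > A > D > C

Comparing growth rates:
B = 4ⁿ is O(4ⁿ)
A = eⁿ is O(eⁿ)
D = 2n³ is O(n³)
C = n² log(n) is O(n² log n)

Therefore, the order from fastest to slowest is: B > A > D > C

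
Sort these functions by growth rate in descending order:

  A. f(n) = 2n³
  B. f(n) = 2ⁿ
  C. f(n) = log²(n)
B > A > C

Comparing growth rates:
B = 2ⁿ is O(2ⁿ)
A = 2n³ is O(n³)
C = log²(n) is O(log² n)

Therefore, the order from fastest to slowest is: B > A > C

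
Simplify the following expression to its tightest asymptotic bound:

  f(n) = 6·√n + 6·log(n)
Θ(√n)

Order the terms by growth rate: 6·log(n) ≺ 6·√n.
The fastest-growing term 6·√n dominates as n → ∞; dropping its constant factor gives Θ(√n).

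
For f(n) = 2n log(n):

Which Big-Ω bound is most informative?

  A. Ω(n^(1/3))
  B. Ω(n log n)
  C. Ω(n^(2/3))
B

f(n) = 2n log(n) is Ω(n log n).
All listed options are valid Big-Ω bounds (lower bounds),
but Ω(n log n) is the tightest (largest valid bound).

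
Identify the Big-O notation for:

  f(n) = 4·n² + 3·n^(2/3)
O(n²)

The dominant term in 4·n² + 3·n^(2/3) is 4·n², which is Θ(n²).
Lower-order terms (3·n^(2/3)) are asymptotically negligible.
Constants are absorbed, so the tightest bound is O(n²).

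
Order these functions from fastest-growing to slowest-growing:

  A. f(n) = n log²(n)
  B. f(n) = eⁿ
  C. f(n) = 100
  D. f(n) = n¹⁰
B > D > A > C

Comparing growth rates:
B = eⁿ is O(eⁿ)
D = n¹⁰ is O(n¹⁰)
A = n log²(n) is O(n log² n)
C = 100 is O(1)

Therefore, the order from fastest to slowest is: B > D > A > C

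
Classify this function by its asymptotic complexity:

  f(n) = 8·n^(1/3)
O(n^(1/3))

The dominant term in 8·n^(1/3) is 8·n^(1/3), which is Θ(n^(1/3)).
Constants are absorbed, so the tightest bound is O(n^(1/3)).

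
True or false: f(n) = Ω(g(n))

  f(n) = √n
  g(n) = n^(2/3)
False

f(n) = √n is O(√n), and g(n) = n^(2/3) is O(n^(2/3)).
Since O(√n) grows slower than O(n^(2/3)), f(n) = Ω(g(n)) is false.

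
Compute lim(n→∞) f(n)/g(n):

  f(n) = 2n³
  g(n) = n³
2

Since 2n³ and n³ have the same growth rate (O(n³)),
the ratio converges to a constant: 2.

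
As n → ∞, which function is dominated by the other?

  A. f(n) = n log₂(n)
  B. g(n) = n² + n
A

f(n) = n log₂(n) is O(n log n), while g(n) = n² + n is O(n²).
Since O(n log n) grows slower than O(n²), f(n) is dominated.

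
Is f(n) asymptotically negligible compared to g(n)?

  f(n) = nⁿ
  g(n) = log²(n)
False

f(n) = nⁿ is O(nⁿ), and g(n) = log²(n) is O(log² n).
Since O(nⁿ) grows faster than or equal to O(log² n), f(n) = o(g(n)) is false.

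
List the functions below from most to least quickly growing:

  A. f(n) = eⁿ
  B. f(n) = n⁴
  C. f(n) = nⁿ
C > A > B

Comparing growth rates:
C = nⁿ is O(nⁿ)
A = eⁿ is O(eⁿ)
B = n⁴ is O(n⁴)

Therefore, the order from fastest to slowest is: C > A > B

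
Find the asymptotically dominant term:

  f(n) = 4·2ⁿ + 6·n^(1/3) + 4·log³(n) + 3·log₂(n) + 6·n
4·2ⁿ

Looking at each term:
  - 4·2ⁿ is O(2ⁿ)
  - 6·n^(1/3) is O(n^(1/3))
  - 4·log³(n) is O(log³ n)
  - 3·log₂(n) is O(log n)
  - 6·n is O(n)

The term 4·2ⁿ (O(2ⁿ)) grows fastest and dominates all others.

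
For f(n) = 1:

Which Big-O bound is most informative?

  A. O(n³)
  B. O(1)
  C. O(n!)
B

f(n) = 1 is O(1).
All listed options are valid Big-O bounds (upper bounds),
but O(1) is the tightest (smallest valid bound).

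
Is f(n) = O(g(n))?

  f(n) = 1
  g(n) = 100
True

f(n) = 1 and g(n) = 100 are both O(1).
Big-O permits equal growth rates (f ≤ c·g for some c), so f(n) = O(g(n)) is true.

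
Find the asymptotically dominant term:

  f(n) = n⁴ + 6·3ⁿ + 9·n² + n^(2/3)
6·3ⁿ

Looking at each term:
  - n⁴ is O(n⁴)
  - 6·3ⁿ is O(3ⁿ)
  - 9·n² is O(n²)
  - n^(2/3) is O(n^(2/3))

The term 6·3ⁿ (O(3ⁿ)) grows fastest and dominates all others.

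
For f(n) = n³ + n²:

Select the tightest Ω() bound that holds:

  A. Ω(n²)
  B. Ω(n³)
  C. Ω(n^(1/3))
B

f(n) = n³ + n² is Ω(n³).
All listed options are valid Big-Ω bounds (lower bounds),
but Ω(n³) is the tightest (largest valid bound).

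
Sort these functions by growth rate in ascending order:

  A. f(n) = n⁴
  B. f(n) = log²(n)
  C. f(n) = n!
B < A < C

Comparing growth rates:
B = log²(n) is O(log² n)
A = n⁴ is O(n⁴)
C = n! is O(n!)

Therefore, the order from slowest to fastest is: B < A < C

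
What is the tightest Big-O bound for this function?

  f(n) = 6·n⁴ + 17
O(n⁴)

The dominant term in 6·n⁴ + 17 is 6·n⁴, which is Θ(n⁴).
Lower-order terms (17) are asymptotically negligible.
Constants are absorbed, so the tightest bound is O(n⁴).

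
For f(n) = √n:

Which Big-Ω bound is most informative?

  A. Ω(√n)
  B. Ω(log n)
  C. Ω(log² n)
A

f(n) = √n is Ω(√n).
All listed options are valid Big-Ω bounds (lower bounds),
but Ω(√n) is the tightest (largest valid bound).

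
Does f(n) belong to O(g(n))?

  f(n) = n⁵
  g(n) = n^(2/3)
False

f(n) = n⁵ is O(n⁵), and g(n) = n^(2/3) is O(n^(2/3)).
Since O(n⁵) grows faster than O(n^(2/3)), f(n) = O(g(n)) is false.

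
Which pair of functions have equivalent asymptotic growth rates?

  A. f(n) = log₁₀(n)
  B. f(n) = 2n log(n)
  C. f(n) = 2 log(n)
A and C

Examining each function:
  A. log₁₀(n) is O(log n)
  B. 2n log(n) is O(n log n)
  C. 2 log(n) is O(log n)

Functions A and C both have the same complexity class.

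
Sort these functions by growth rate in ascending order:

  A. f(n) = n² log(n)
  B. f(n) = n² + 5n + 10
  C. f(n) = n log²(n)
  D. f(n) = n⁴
C < B < A < D

Comparing growth rates:
C = n log²(n) is O(n log² n)
B = n² + 5n + 10 is O(n²)
A = n² log(n) is O(n² log n)
D = n⁴ is O(n⁴)

Therefore, the order from slowest to fastest is: C < B < A < D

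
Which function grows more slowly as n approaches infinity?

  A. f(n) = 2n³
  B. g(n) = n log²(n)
B

f(n) = 2n³ is O(n³), while g(n) = n log²(n) is O(n log² n).
Since O(n log² n) grows slower than O(n³), g(n) is dominated.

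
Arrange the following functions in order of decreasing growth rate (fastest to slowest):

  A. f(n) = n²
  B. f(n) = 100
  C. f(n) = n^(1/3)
A > C > B

Comparing growth rates:
A = n² is O(n²)
C = n^(1/3) is O(n^(1/3))
B = 100 is O(1)

Therefore, the order from fastest to slowest is: A > C > B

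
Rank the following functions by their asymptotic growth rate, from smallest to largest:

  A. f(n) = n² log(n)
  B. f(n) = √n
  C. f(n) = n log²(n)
B < C < A

Comparing growth rates:
B = √n is O(√n)
C = n log²(n) is O(n log² n)
A = n² log(n) is O(n² log n)

Therefore, the order from slowest to fastest is: B < C < A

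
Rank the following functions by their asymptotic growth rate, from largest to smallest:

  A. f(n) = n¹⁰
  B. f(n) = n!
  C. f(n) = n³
B > A > C

Comparing growth rates:
B = n! is O(n!)
A = n¹⁰ is O(n¹⁰)
C = n³ is O(n³)

Therefore, the order from fastest to slowest is: B > A > C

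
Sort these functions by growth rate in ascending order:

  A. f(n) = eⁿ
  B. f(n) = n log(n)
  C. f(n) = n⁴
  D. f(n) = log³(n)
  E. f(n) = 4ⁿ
D < B < C < A < E

Comparing growth rates:
D = log³(n) is O(log³ n)
B = n log(n) is O(n log n)
C = n⁴ is O(n⁴)
A = eⁿ is O(eⁿ)
E = 4ⁿ is O(4ⁿ)

Therefore, the order from slowest to fastest is: D < B < C < A < E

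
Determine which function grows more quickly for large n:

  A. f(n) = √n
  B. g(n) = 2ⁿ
B

f(n) = √n is O(√n), while g(n) = 2ⁿ is O(2ⁿ).
Since O(2ⁿ) grows faster than O(√n), g(n) dominates.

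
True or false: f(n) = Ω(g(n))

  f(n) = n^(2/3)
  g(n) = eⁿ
False

f(n) = n^(2/3) is O(n^(2/3)), and g(n) = eⁿ is O(eⁿ).
Since O(n^(2/3)) grows slower than O(eⁿ), f(n) = Ω(g(n)) is false.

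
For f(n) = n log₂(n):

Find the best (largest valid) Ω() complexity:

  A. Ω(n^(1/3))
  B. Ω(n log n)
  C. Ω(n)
B

f(n) = n log₂(n) is Ω(n log n).
All listed options are valid Big-Ω bounds (lower bounds),
but Ω(n log n) is the tightest (largest valid bound).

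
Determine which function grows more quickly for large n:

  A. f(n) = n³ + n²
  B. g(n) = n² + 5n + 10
A

f(n) = n³ + n² is O(n³), while g(n) = n² + 5n + 10 is O(n²).
Since O(n³) grows faster than O(n²), f(n) dominates.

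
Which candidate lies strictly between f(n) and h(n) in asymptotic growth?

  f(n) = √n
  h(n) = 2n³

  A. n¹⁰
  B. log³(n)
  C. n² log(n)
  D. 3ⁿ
C

We need g(n) with √n = o(g(n)) and g(n) = o(2n³), i.e. O(√n) ≺ g ≺ O(n³).
Check each option:
  A. n¹⁰ — O(n¹⁰) does not grow strictly slower than h(n)
  B. log³(n) — O(log³ n) does not grow strictly faster than f(n)
  C. n² log(n) — O(n² log n) is strictly between O(√n) and O(n³) ✓
  D. 3ⁿ — O(3ⁿ) does not grow strictly slower than h(n)

Only option C (n² log(n)) lies strictly between.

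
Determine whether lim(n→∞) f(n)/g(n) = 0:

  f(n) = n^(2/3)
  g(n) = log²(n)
False

f(n) = n^(2/3) is O(n^(2/3)), and g(n) = log²(n) is O(log² n).
Since O(n^(2/3)) grows faster than or equal to O(log² n), f(n) = o(g(n)) is false.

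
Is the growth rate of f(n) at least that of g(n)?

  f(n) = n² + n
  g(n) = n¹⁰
False

f(n) = n² + n is O(n²), and g(n) = n¹⁰ is O(n¹⁰).
Since O(n²) grows slower than O(n¹⁰), f(n) = Ω(g(n)) is false.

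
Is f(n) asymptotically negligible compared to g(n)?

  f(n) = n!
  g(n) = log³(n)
False

f(n) = n! is O(n!), and g(n) = log³(n) is O(log³ n).
Since O(n!) grows faster than or equal to O(log³ n), f(n) = o(g(n)) is false.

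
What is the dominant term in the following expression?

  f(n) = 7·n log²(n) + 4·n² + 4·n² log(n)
4·n² log(n)

Looking at each term:
  - 7·n log²(n) is O(n log² n)
  - 4·n² is O(n²)
  - 4·n² log(n) is O(n² log n)

The term 4·n² log(n) (O(n² log n)) grows fastest and dominates all others.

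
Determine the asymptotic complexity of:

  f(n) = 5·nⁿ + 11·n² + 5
O(nⁿ)

The dominant term in 5·nⁿ + 11·n² + 5 is 5·nⁿ, which is Θ(nⁿ).
Lower-order terms (11·n², 5) are asymptotically negligible.
Constants are absorbed, so the tightest bound is O(nⁿ).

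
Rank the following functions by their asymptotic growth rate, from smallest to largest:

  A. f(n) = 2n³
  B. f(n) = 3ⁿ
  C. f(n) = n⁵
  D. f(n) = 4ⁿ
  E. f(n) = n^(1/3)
E < A < C < B < D

Comparing growth rates:
E = n^(1/3) is O(n^(1/3))
A = 2n³ is O(n³)
C = n⁵ is O(n⁵)
B = 3ⁿ is O(3ⁿ)
D = 4ⁿ is O(4ⁿ)

Therefore, the order from slowest to fastest is: E < A < C < B < D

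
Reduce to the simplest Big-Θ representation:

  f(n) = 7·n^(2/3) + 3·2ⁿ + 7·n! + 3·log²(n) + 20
Θ(n!)

Order the terms by growth rate: 20 ≺ 3·log²(n) ≺ 7·n^(2/3) ≺ 3·2ⁿ ≺ 7·n!.
The fastest-growing term 7·n! dominates as n → ∞; dropping its constant factor gives Θ(n!).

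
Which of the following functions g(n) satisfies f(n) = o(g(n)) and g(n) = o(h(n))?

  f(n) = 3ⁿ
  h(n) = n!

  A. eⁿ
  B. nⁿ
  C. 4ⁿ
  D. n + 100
C

We need g(n) with 3ⁿ = o(g(n)) and g(n) = o(n!), i.e. O(3ⁿ) ≺ g ≺ O(n!).
Check each option:
  A. eⁿ — O(eⁿ) does not grow strictly faster than f(n)
  B. nⁿ — O(nⁿ) does not grow strictly slower than h(n)
  C. 4ⁿ — O(4ⁿ) is strictly between O(3ⁿ) and O(n!) ✓
  D. n + 100 — O(n) does not grow strictly faster than f(n)

Only option C (4ⁿ) lies strictly between.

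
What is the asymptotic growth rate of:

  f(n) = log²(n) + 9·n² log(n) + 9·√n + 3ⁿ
Θ(3ⁿ)

Order the terms by growth rate: log²(n) ≺ 9·√n ≺ 9·n² log(n) ≺ 3ⁿ.
The fastest-growing term 3ⁿ dominates as n → ∞; dropping its constant factor gives Θ(3ⁿ).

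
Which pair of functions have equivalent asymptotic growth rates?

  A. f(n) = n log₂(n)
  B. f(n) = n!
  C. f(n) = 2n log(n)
A and C

Examining each function:
  A. n log₂(n) is O(n log n)
  B. n! is O(n!)
  C. 2n log(n) is O(n log n)

Functions A and C both have the same complexity class.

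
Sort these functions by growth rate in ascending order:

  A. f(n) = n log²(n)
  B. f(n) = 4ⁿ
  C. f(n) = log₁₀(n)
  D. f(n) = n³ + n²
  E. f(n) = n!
C < A < D < B < E

Comparing growth rates:
C = log₁₀(n) is O(log n)
A = n log²(n) is O(n log² n)
D = n³ + n² is O(n³)
B = 4ⁿ is O(4ⁿ)
E = n! is O(n!)

Therefore, the order from slowest to fastest is: C < A < D < B < E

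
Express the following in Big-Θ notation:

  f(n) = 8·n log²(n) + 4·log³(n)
Θ(n log² n)

Order the terms by growth rate: 4·log³(n) ≺ 8·n log²(n).
The fastest-growing term 8·n log²(n) dominates as n → ∞; dropping its constant factor gives Θ(n log² n).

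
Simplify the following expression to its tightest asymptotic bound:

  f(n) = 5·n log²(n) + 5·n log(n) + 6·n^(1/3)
Θ(n log² n)

Order the terms by growth rate: 6·n^(1/3) ≺ 5·n log(n) ≺ 5·n log²(n).
The fastest-growing term 5·n log²(n) dominates as n → ∞; dropping its constant factor gives Θ(n log² n).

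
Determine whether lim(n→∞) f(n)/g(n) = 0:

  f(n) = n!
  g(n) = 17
False

f(n) = n! is O(n!), and g(n) = 17 is O(1).
Since O(n!) grows faster than or equal to O(1), f(n) = o(g(n)) is false.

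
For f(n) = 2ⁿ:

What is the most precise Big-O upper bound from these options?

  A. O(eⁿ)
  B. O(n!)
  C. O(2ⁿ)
C

f(n) = 2ⁿ is O(2ⁿ).
All listed options are valid Big-O bounds (upper bounds),
but O(2ⁿ) is the tightest (smallest valid bound).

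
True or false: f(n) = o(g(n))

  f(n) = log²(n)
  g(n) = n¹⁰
True

f(n) = log²(n) is O(log² n), and g(n) = n¹⁰ is O(n¹⁰).
Since O(log² n) grows strictly slower than O(n¹⁰), f(n) = o(g(n)) is true.
This means lim(n→∞) f(n)/g(n) = 0.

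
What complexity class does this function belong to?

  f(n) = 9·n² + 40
O(n²)

The dominant term in 9·n² + 40 is 9·n², which is Θ(n²).
Lower-order terms (40) are asymptotically negligible.
Constants are absorbed, so the tightest bound is O(n²).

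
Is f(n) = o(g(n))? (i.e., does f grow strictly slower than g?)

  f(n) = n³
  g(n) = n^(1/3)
False

f(n) = n³ is O(n³), and g(n) = n^(1/3) is O(n^(1/3)).
Since O(n³) grows faster than or equal to O(n^(1/3)), f(n) = o(g(n)) is false.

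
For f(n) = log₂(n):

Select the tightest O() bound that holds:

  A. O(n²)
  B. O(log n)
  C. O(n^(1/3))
B

f(n) = log₂(n) is O(log n).
All listed options are valid Big-O bounds (upper bounds),
but O(log n) is the tightest (smallest valid bound).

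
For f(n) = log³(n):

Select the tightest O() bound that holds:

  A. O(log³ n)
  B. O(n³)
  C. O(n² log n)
A

f(n) = log³(n) is O(log³ n).
All listed options are valid Big-O bounds (upper bounds),
but O(log³ n) is the tightest (smallest valid bound).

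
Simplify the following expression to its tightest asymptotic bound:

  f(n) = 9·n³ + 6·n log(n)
Θ(n³)

Order the terms by growth rate: 6·n log(n) ≺ 9·n³.
The fastest-growing term 9·n³ dominates as n → ∞; dropping its constant factor gives Θ(n³).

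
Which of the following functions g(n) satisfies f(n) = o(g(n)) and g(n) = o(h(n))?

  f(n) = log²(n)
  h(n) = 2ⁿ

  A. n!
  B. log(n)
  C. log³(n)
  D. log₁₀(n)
C

We need g(n) with log²(n) = o(g(n)) and g(n) = o(2ⁿ), i.e. O(log² n) ≺ g ≺ O(2ⁿ).
Check each option:
  A. n! — O(n!) does not grow strictly slower than h(n)
  B. log(n) — O(log n) does not grow strictly faster than f(n)
  C. log³(n) — O(log³ n) is strictly between O(log² n) and O(2ⁿ) ✓
  D. log₁₀(n) — O(log n) does not grow strictly faster than f(n)

Only option C (log³(n)) lies strictly between.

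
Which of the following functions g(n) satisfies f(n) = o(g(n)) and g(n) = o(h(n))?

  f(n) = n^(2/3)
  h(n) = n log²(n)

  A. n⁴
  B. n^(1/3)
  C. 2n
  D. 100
C

We need g(n) with n^(2/3) = o(g(n)) and g(n) = o(n log²(n)), i.e. O(n^(2/3)) ≺ g ≺ O(n log² n).
Check each option:
  A. n⁴ — O(n⁴) does not grow strictly slower than h(n)
  B. n^(1/3) — O(n^(1/3)) does not grow strictly faster than f(n)
  C. 2n — O(n) is strictly between O(n^(2/3)) and O(n log² n) ✓
  D. 100 — O(1) does not grow strictly faster than f(n)

Only option C (2n) lies strictly between.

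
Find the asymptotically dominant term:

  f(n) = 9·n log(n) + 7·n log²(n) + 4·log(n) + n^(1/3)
7·n log²(n)

Looking at each term:
  - 9·n log(n) is O(n log n)
  - 7·n log²(n) is O(n log² n)
  - 4·log(n) is O(log n)
  - n^(1/3) is O(n^(1/3))

The term 7·n log²(n) (O(n log² n)) grows fastest and dominates all others.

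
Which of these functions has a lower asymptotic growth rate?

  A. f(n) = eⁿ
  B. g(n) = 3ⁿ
A

f(n) = eⁿ is O(eⁿ), while g(n) = 3ⁿ is O(3ⁿ).
Since O(eⁿ) grows slower than O(3ⁿ), f(n) is dominated.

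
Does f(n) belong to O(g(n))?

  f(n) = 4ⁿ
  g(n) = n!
True

f(n) = 4ⁿ is O(4ⁿ), and g(n) = n! is O(n!).
Since O(4ⁿ) ⊆ O(n!) (f grows no faster than g), f(n) = O(g(n)) is true.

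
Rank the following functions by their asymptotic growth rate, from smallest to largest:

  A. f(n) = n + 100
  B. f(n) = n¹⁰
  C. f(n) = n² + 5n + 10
A < C < B

Comparing growth rates:
A = n + 100 is O(n)
C = n² + 5n + 10 is O(n²)
B = n¹⁰ is O(n¹⁰)

Therefore, the order from slowest to fastest is: A < C < B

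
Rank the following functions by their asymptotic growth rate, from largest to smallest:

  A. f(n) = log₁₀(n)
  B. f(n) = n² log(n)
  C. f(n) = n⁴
C > B > A

Comparing growth rates:
C = n⁴ is O(n⁴)
B = n² log(n) is O(n² log n)
A = log₁₀(n) is O(log n)

Therefore, the order from fastest to slowest is: C > B > A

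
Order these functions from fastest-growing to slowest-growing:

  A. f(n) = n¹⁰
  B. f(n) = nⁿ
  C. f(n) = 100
B > A > C

Comparing growth rates:
B = nⁿ is O(nⁿ)
A = n¹⁰ is O(n¹⁰)
C = 100 is O(1)

Therefore, the order from fastest to slowest is: B > A > C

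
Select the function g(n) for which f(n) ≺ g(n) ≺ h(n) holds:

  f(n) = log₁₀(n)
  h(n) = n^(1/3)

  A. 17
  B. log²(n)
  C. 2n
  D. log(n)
B

We need g(n) with log₁₀(n) = o(g(n)) and g(n) = o(n^(1/3)), i.e. O(log n) ≺ g ≺ O(n^(1/3)).
Check each option:
  A. 17 — O(1) does not grow strictly faster than f(n)
  B. log²(n) — O(log² n) is strictly between O(log n) and O(n^(1/3)) ✓
  C. 2n — O(n) does not grow strictly slower than h(n)
  D. log(n) — O(log n) does not grow strictly faster than f(n)

Only option B (log²(n)) lies strictly between.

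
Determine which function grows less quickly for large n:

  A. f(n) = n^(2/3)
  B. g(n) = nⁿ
A

f(n) = n^(2/3) is O(n^(2/3)), while g(n) = nⁿ is O(nⁿ).
Since O(n^(2/3)) grows slower than O(nⁿ), f(n) is dominated.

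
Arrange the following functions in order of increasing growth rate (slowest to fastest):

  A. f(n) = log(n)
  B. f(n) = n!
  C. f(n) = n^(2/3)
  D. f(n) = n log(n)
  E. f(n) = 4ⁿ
A < C < D < E < B

Comparing growth rates:
A = log(n) is O(log n)
C = n^(2/3) is O(n^(2/3))
D = n log(n) is O(n log n)
E = 4ⁿ is O(4ⁿ)
B = n! is O(n!)

Therefore, the order from slowest to fastest is: A < C < D < E < B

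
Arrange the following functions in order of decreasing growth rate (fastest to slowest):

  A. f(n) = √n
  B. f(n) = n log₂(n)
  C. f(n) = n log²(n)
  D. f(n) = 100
C > B > A > D

Comparing growth rates:
C = n log²(n) is O(n log² n)
B = n log₂(n) is O(n log n)
A = √n is O(√n)
D = 100 is O(1)

Therefore, the order from fastest to slowest is: C > B > A > D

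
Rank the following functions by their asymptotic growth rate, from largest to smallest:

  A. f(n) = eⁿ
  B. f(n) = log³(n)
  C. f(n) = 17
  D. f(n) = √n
A > D > B > C

Comparing growth rates:
A = eⁿ is O(eⁿ)
D = √n is O(√n)
B = log³(n) is O(log³ n)
C = 17 is O(1)

Therefore, the order from fastest to slowest is: A > D > B > C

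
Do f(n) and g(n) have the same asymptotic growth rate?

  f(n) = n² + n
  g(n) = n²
True

f(n) = n² + n and g(n) = n² are both O(n²).
Since they have the same asymptotic growth rate, f(n) = Θ(g(n)) is true.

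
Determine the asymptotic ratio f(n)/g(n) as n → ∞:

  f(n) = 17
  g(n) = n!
0

Since 17 (O(1)) grows slower than n! (O(n!)),
the ratio f(n)/g(n) → 0 as n → ∞.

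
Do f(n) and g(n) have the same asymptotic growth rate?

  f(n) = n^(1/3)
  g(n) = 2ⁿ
False

f(n) = n^(1/3) is O(n^(1/3)), and g(n) = 2ⁿ is O(2ⁿ).
Since they have different growth rates, f(n) = Θ(g(n)) is false.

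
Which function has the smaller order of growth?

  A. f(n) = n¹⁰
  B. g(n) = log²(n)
B

f(n) = n¹⁰ is O(n¹⁰), while g(n) = log²(n) is O(log² n).
Since O(log² n) grows slower than O(n¹⁰), g(n) is dominated.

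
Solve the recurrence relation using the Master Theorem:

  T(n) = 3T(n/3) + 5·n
Θ(n log n)

Master Theorem: a = 3, b = 3, f(n) = 5·n.
Compute the critical exponent d = log₃(3) = 1.
Compare f(n) = Θ(n) against n^d:
  k = 1 = d, so f(n) = Θ(n^d) — Case 2.
  Work is balanced across levels: T(n) = Θ(n^d log n) = Θ(n log n).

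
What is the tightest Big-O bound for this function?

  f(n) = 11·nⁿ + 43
O(nⁿ)

The dominant term in 11·nⁿ + 43 is 11·nⁿ, which is Θ(nⁿ).
Lower-order terms (43) are asymptotically negligible.
Constants are absorbed, so the tightest bound is O(nⁿ).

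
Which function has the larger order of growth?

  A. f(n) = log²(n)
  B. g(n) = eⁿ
B

f(n) = log²(n) is O(log² n), while g(n) = eⁿ is O(eⁿ).
Since O(eⁿ) grows faster than O(log² n), g(n) dominates.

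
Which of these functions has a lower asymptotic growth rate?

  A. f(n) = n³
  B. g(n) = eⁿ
A

f(n) = n³ is O(n³), while g(n) = eⁿ is O(eⁿ).
Since O(n³) grows slower than O(eⁿ), f(n) is dominated.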